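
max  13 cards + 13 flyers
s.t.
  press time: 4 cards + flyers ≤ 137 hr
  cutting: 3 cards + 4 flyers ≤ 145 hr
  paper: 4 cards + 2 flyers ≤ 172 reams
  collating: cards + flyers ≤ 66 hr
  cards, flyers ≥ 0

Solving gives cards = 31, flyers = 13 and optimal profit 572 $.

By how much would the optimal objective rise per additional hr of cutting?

3

At the optimum: press time uses 137 of 137 (binding); cutting uses 145 of 145 (binding); paper uses 150 of 172 (slack = 22); collating uses 44 of 66 (slack = 22).
Since paper, collating are not tight, their duals are 0.
The binding rows give the dual system: 4·y_press time + 3·y_cutting = 13 and 1·y_press time + 4·y_cutting = 13.
→ y_press time = 1 and y_cutting = 3.
Shadow price of cutting = 3.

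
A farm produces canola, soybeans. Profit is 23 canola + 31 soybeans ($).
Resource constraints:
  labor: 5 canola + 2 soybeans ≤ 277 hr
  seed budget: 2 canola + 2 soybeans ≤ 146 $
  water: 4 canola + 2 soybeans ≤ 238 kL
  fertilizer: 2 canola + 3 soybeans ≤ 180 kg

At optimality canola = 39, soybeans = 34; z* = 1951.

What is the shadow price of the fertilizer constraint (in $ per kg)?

At the optimum: labor uses 263 of 277 (slack = 14); seed budget uses 146 of 146 (binding); water uses 224 of 238 (slack = 14); fertilizer uses 180 of 180 (binding).
Since labor, water are not tight, their duals are 0.
From A_Bᵀ y = c: 2·y_seed budget + 2·y_fertilizer = 23; 2·y_seed budget + 3·y_fertilizer = 31.
This yields shadow prices y_seed budget = 3.5, y_fertilizer = 8.
Shadow price of fertilizer = 8.

8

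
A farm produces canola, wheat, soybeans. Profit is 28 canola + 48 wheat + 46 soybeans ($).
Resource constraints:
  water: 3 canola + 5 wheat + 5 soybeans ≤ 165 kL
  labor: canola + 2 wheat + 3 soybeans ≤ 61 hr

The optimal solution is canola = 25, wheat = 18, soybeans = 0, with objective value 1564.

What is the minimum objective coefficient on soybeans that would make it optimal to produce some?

At the optimum: water uses 165 of 165 (binding); labor uses 61 of 61 (binding).
Dual feasibility on the basic columns requires 3·y_water + 1·y_labor = 28, 5·y_water + 2·y_labor = 48.
Solving: y_water = 8, y_labor = 4.
soybeans enters the basis when its profit ≥ yᵀa₃ = 8·5 + 4·3 = 52.

52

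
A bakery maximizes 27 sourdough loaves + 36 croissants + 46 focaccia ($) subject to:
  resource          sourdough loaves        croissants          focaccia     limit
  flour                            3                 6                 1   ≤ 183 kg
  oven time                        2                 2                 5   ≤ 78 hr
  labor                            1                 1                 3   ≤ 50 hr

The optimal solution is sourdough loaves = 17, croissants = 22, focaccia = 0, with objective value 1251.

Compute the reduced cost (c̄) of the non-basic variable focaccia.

Check each constraint at x*: flour 183/183 (tight); oven time 78/78 (tight); labor 39/50 (slack 11).
By complementary slackness, y = 0 for the non-binding constraint.
Dual feasibility on the basic columns requires 3·y_flour + 2·y_oven time = 27, 6·y_flour + 2·y_oven time = 36.
→ y_flour = 3 and y_oven time = 9.
Reduced cost of focaccia: c₃ − yᵀa₃ = 46 − (3·1 + 9·5) = 46 − 48 = -2.

-2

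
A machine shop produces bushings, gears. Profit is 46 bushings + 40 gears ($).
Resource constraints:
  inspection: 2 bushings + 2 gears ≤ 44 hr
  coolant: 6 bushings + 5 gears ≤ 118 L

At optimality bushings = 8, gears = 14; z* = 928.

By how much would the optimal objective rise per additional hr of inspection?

Check each constraint at x*: inspection 44/44 (tight); coolant 118/118 (tight).
Dual feasibility on the basic columns requires 2·y_inspection + 6·y_coolant = 46, 2·y_inspection + 5·y_coolant = 40.
→ y_inspection = 5 and y_coolant = 6.
Shadow price of inspection = 5.

5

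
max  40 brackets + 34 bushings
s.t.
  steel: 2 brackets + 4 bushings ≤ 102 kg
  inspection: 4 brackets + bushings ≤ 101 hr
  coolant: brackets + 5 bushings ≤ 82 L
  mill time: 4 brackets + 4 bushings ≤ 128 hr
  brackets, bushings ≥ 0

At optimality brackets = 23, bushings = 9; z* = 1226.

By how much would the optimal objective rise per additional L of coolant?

0

At the optimum: steel uses 82 of 102 (slack = 20); inspection uses 101 of 101 (binding); coolant uses 68 of 82 (slack = 14); mill time uses 128 of 128 (binding).
Since steel, coolant are not tight, their duals are 0.
From A_Bᵀ y = c: 4·y_inspection + 4·y_mill time = 40; 1·y_inspection + 4·y_mill time = 34.
→ y_inspection = 2 and y_mill time = 8.
Shadow price of coolant = 0.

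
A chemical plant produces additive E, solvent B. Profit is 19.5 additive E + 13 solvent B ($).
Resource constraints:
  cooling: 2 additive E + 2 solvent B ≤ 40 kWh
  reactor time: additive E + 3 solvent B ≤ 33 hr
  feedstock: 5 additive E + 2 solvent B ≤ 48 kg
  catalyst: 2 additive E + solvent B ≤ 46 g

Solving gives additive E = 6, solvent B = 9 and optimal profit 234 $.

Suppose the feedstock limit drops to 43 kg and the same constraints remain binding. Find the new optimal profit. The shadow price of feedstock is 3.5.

Δb = -5, so new z* = 234 + (3.5)·(-5) = 234 − 17.5 = 216.5.

216.5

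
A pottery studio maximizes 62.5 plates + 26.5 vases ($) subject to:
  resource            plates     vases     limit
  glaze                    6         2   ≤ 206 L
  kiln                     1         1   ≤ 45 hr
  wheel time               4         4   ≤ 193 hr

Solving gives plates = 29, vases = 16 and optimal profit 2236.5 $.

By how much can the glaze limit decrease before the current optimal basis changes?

116

Binding constraints: glaze, kiln. The basis is B = [[6,2],[1,1]] with det 4.
Per unit decrease in glaze, x* moves by d = (-0.25, 0.25).
The basis stays optimal until plates reaches 0; allowable decrease = 116 L.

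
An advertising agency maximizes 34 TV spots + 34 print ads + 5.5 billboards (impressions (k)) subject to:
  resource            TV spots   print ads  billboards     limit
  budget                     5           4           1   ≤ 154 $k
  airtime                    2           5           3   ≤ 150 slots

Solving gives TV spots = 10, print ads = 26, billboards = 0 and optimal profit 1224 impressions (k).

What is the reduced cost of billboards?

-6.5

At the optimum: budget uses 154 of 154 (binding); airtime uses 150 of 150 (binding).
From A_Bᵀ y = c: 5·y_budget + 2·y_airtime = 34; 4·y_budget + 5·y_airtime = 34.
This yields shadow prices y_budget = 6, y_airtime = 2.
Reduced cost of billboards: c₃ − yᵀa₃ = 5.5 − (6·1 + 2·3) = 5.5 − 12 = -6.5.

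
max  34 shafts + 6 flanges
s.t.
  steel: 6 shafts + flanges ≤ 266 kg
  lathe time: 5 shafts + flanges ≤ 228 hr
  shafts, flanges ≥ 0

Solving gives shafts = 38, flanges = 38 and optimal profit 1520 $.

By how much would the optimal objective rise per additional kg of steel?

Both steel and lathe time are binding at x*.
From A_Bᵀ y = c: 6·y_steel + 5·y_lathe time = 34; 1·y_steel + 1·y_lathe time = 6.
→ y_steel = 4 and y_lathe time = 2.
Shadow price of steel = 4.

4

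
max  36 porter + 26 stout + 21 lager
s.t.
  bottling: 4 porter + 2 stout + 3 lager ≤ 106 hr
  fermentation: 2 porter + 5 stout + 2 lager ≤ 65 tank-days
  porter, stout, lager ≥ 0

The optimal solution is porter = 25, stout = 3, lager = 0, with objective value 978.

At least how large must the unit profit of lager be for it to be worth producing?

Check each constraint at x*: bottling 106/106 (tight); fermentation 65/65 (tight).
Dual feasibility on the basic columns requires 4·y_bottling + 2·y_fermentation = 36, 2·y_bottling + 5·y_fermentation = 26.
Solving: y_bottling = 8, y_fermentation = 2.
lager enters the basis when its profit ≥ yᵀa₃ = 8·3 + 2·2 = 28.

28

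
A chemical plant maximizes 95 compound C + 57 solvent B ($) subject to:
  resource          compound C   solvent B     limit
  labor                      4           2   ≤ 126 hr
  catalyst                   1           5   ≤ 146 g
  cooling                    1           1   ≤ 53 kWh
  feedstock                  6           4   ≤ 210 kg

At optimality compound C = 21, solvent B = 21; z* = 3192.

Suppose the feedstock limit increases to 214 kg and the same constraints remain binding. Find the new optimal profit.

Binding: labor and feedstock. Non-binding: catalyst (20 unused), cooling (11 unused).
By complementary slackness, y = 0 for the non-binding constraints.
Dual feasibility on the basic columns requires 4·y_labor + 6·y_feedstock = 95, 2·y_labor + 4·y_feedstock = 57.
Solving: y_labor = 9.5, y_feedstock = 9.5.
Δz = y_feedstock·Δb = 9.5 × (4) = 38, so new z* = 3192 + 38 = 3230.

3230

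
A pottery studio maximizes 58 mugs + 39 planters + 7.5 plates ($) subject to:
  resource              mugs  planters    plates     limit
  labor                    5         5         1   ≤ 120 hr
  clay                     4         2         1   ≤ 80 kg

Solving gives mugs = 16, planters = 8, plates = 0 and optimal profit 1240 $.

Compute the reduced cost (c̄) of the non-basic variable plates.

Both labor and clay are binding at x*.
Dual feasibility on the basic columns requires 5·y_labor + 4·y_clay = 58, 5·y_labor + 2·y_clay = 39.
→ y_labor = 4 and y_clay = 9.5.
Reduced cost of plates: c₃ − yᵀa₃ = 7.5 − (4·1 + 9.5·1) = 7.5 − 13.5 = -6.

-6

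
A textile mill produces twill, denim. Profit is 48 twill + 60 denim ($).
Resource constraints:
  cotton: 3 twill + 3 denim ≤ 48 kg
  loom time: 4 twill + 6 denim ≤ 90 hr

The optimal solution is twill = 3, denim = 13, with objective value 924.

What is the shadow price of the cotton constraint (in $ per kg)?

At the optimum: cotton uses 48 of 48 (binding); loom time uses 90 of 90 (binding).
From A_Bᵀ y = c: 3·y_cotton + 4·y_loom time = 48; 3·y_cotton + 6·y_loom time = 60.
→ y_cotton = 8 and y_loom time = 6.
Shadow price of cotton = 8.

8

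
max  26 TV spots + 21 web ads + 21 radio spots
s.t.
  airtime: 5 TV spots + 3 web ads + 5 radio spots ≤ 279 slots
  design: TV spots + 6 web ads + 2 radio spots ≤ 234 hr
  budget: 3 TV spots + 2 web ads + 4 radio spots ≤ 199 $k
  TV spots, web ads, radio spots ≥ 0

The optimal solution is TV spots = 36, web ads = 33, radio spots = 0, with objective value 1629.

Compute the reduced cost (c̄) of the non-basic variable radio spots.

Binding: airtime and design. Non-binding: budget (25 unused).
Slack constraints have shadow price 0 (complementary slackness).
From A_Bᵀ y = c: 5·y_airtime + 1·y_design = 26; 3·y_airtime + 6·y_design = 21.
Solving: y_airtime = 5, y_design = 1.
Reduced cost of radio spots: c₃ − yᵀa₃ = 21 − (5·5 + 1·2) = 21 − 27 = -6.

-6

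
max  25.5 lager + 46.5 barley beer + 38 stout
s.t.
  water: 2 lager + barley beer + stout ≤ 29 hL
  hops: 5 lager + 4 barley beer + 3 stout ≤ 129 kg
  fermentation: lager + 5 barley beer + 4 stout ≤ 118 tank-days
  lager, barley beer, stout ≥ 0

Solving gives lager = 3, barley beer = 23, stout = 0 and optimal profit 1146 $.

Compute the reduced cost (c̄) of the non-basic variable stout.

-1

Binding: water and fermentation. Non-binding: hops (22 unused).
Since hops is not tight, its dual is 0.
The binding rows give the dual system: 2·y_water + 1·y_fermentation = 25.5 and 1·y_water + 5·y_fermentation = 46.5.
This yields shadow prices y_water = 9, y_fermentation = 7.5.
Reduced cost of stout: c₃ − yᵀa₃ = 38 − (9·1 + 7.5·4) = 38 − 39 = -1.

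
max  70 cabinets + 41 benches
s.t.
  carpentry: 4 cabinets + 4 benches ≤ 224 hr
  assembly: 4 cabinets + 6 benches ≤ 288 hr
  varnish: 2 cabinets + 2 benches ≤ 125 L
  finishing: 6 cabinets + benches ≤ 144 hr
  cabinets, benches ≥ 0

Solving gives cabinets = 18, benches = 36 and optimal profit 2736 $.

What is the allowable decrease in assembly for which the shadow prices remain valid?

192

Binding constraints: assembly, finishing. The basis is B = [[4,6],[6,1]] with det -32.
Per unit decrease in assembly, x* moves by d = (0.03125, -0.1875).
The basis stays optimal until benches reaches 0; allowable decrease = 192 hr.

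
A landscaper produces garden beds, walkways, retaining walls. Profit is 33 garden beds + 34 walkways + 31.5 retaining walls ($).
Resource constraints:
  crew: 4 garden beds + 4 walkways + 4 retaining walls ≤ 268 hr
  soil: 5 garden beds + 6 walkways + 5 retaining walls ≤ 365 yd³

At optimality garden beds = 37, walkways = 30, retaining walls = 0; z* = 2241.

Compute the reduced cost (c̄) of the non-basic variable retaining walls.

Check each constraint at x*: crew 268/268 (tight); soil 365/365 (tight).
Dual feasibility on the basic columns requires 4·y_crew + 5·y_soil = 33, 4·y_crew + 6·y_soil = 34.
→ y_crew = 7 and y_soil = 1.
Reduced cost of retaining walls: c₃ − yᵀa₃ = 31.5 − (7·4 + 1·5) = 31.5 − 33 = -1.5.

-1.5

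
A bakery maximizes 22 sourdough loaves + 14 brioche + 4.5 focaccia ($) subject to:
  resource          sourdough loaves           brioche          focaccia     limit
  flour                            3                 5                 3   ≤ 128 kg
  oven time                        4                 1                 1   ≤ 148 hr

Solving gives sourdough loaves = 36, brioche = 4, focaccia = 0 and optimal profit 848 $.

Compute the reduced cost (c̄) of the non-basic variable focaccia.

At the optimum: flour uses 128 of 128 (binding); oven time uses 148 of 148 (binding).
Dual feasibility on the basic columns requires 3·y_flour + 4·y_oven time = 22, 5·y_flour + 1·y_oven time = 14.
This yields shadow prices y_flour = 2, y_oven time = 4.
Reduced cost of focaccia: c₃ − yᵀa₃ = 4.5 − (2·3 + 4·1) = 4.5 − 10 = -5.5.

-5.5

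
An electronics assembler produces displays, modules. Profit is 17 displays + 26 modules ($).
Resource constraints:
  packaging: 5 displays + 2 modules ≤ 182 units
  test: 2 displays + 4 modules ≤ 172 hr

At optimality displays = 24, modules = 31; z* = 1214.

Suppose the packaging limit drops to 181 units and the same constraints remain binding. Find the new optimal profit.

At the optimum: packaging uses 182 of 182 (binding); test uses 172 of 172 (binding).
Dual feasibility on the basic columns requires 5·y_packaging + 2·y_test = 17, 2·y_packaging + 4·y_test = 26.
This yields shadow prices y_packaging = 1, y_test = 6.
Δz = y_packaging·Δb = 1 × (-1) = -1, so new z* = 1214 − 1 = 1213.

1213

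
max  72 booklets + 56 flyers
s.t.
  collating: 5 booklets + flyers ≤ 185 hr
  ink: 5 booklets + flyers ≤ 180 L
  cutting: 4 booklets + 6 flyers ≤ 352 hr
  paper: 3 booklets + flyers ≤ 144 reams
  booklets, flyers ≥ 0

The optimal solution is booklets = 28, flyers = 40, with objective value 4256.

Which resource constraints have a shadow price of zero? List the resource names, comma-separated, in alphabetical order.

collating: 180/185 (slack 5)
ink: 180/180 (binding)
cutting: 352/352 (binding)
paper: 124/144 (slack 20)
By complementary slackness, a constraint with positive slack has shadow price 0 → collating, paper.

collating, paper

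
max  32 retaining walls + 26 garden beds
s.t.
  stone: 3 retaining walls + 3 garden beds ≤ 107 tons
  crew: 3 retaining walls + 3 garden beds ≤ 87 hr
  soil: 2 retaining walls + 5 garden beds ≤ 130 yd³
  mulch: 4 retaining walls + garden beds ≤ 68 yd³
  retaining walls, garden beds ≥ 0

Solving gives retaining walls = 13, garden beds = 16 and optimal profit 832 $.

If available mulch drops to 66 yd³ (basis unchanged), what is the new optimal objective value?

Check each constraint at x*: stone 87/107 (slack 20); crew 87/87 (tight); soil 106/130 (slack 24); mulch 68/68 (tight).
Slack constraints have shadow price 0 (complementary slackness).
Dual feasibility on the basic columns requires 3·y_crew + 4·y_mulch = 32, 3·y_crew + 1·y_mulch = 26.
Solving: y_crew = 8, y_mulch = 2.
Δz = y_mulch·Δb = 2 × (-2) = -4, so new z* = 832 − 4 = 828.

828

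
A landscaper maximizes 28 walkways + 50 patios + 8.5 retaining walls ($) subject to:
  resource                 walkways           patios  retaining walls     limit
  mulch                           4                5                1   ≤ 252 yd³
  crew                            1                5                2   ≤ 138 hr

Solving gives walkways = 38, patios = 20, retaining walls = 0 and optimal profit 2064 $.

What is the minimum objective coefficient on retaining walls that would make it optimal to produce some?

14

Both mulch and crew are binding at x*.
Dual feasibility on the basic columns requires 4·y_mulch + 1·y_crew = 28, 5·y_mulch + 5·y_crew = 50.
Solving: y_mulch = 6, y_crew = 4.
retaining walls enters the basis when its profit ≥ yᵀa₃ = 6·1 + 4·2 = 14.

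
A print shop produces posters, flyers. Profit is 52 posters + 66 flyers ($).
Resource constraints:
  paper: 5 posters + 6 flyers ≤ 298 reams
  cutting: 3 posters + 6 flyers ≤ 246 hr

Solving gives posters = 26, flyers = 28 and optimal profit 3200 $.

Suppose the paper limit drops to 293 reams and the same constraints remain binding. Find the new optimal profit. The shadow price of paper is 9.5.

3152.5

Δb = -5, so new z* = 3200 + (9.5)·(-5) = 3200 − 47.5 = 3152.5.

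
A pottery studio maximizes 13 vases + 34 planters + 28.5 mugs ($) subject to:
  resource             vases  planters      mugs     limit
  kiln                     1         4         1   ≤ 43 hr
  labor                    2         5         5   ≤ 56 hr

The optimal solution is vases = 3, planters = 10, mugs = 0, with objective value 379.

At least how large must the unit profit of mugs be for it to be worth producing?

31

At the optimum: kiln uses 43 of 43 (binding); labor uses 56 of 56 (binding).
Dual feasibility on the basic columns requires 1·y_kiln + 2·y_labor = 13, 4·y_kiln + 5·y_labor = 34.
→ y_kiln = 1 and y_labor = 6.
mugs enters the basis when its profit ≥ yᵀa₃ = 1·1 + 6·5 = 31.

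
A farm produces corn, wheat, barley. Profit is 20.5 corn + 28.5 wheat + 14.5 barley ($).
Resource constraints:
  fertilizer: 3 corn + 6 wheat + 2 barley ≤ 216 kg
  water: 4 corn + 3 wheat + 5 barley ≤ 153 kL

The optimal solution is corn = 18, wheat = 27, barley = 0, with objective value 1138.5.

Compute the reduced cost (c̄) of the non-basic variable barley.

Both fertilizer and water are binding at x*.
Dual feasibility on the basic columns requires 3·y_fertilizer + 4·y_water = 20.5, 6·y_fertilizer + 3·y_water = 28.5.
Solving: y_fertilizer = 3.5, y_water = 2.5.
Reduced cost of barley: c₃ − yᵀa₃ = 14.5 − (3.5·2 + 2.5·5) = 14.5 − 19.5 = -5.

-5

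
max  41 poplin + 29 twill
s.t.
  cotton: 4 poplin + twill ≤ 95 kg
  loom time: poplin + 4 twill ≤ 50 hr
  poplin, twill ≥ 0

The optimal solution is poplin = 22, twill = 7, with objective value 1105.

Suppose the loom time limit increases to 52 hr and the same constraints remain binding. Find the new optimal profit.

At the optimum: cotton uses 95 of 95 (binding); loom time uses 50 of 50 (binding).
From A_Bᵀ y = c: 4·y_cotton + 1·y_loom time = 41; 1·y_cotton + 4·y_loom time = 29.
→ y_cotton = 9 and y_loom time = 5.
Δz = y_loom time·Δb = 5 × (2) = 10, so new z* = 1105 + 10 = 1115.

1115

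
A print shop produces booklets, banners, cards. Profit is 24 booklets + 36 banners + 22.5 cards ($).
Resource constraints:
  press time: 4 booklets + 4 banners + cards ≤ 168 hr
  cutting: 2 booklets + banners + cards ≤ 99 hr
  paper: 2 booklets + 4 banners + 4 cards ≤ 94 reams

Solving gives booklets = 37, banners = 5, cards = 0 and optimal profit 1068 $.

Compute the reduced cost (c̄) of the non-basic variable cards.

At the optimum: press time uses 168 of 168 (binding); cutting uses 79 of 99 (slack = 20); paper uses 94 of 94 (binding).
Since cutting is not tight, its dual is 0.
Dual feasibility on the basic columns requires 4·y_press time + 2·y_paper = 24, 4·y_press time + 4·y_paper = 36.
This yields shadow prices y_press time = 3, y_paper = 6.
Reduced cost of cards: c₃ − yᵀa₃ = 22.5 − (3·1 + 6·4) = 22.5 − 27 = -4.5.

-4.5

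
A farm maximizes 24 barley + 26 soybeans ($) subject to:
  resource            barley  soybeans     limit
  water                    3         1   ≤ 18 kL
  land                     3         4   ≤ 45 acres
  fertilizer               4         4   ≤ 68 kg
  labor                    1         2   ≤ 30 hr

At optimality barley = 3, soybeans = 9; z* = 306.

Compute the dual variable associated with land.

6

Check each constraint at x*: water 18/18 (tight); land 45/45 (tight); fertilizer 48/68 (slack 20); labor 21/30 (slack 9).
Since fertilizer, labor are not tight, their duals are 0.
The binding rows give the dual system: 3·y_water + 3·y_land = 24 and 1·y_water + 4·y_land = 26.
Solving: y_water = 2, y_land = 6.
Shadow price of land = 6.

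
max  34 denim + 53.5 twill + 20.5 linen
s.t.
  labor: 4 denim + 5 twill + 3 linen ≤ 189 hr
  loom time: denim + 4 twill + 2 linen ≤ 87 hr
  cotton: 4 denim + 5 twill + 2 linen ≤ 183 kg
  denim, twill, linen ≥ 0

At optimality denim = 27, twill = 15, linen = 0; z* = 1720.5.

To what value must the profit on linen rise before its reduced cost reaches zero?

23

Binding: loom time and cotton. Non-binding: labor (6 unused).
By complementary slackness, y = 0 for the non-binding constraint.
The binding rows give the dual system: 1·y_loom time + 4·y_cotton = 34 and 4·y_loom time + 5·y_cotton = 53.5.
This yields shadow prices y_loom time = 4, y_cotton = 7.5.
linen enters the basis when its profit ≥ yᵀa₃ = 4·2 + 7.5·2 = 23.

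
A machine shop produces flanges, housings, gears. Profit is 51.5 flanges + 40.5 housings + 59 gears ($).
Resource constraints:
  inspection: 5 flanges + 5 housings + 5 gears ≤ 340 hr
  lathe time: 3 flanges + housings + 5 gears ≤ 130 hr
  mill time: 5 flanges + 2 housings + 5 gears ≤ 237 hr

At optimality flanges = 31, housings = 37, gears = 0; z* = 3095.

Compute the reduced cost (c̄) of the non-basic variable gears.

Binding: inspection and lathe time. Non-binding: mill time (8 unused).
Slack constraints have shadow price 0 (complementary slackness).
From A_Bᵀ y = c: 5·y_inspection + 3·y_lathe time = 51.5; 5·y_inspection + 1·y_lathe time = 40.5.
This yields shadow prices y_inspection = 7, y_lathe time = 5.5.
Reduced cost of gears: c₃ − yᵀa₃ = 59 − (7·5 + 5.5·5) = 59 − 62.5 = -3.5.

-3.5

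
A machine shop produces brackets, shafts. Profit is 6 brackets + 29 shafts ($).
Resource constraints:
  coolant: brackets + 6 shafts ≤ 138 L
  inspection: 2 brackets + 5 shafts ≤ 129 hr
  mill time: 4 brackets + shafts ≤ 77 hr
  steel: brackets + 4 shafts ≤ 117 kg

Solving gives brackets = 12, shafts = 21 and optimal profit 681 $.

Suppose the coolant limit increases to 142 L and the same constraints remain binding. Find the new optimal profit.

697

Check each constraint at x*: coolant 138/138 (tight); inspection 129/129 (tight); mill time 69/77 (slack 8); steel 96/117 (slack 21).
Slack constraints have shadow price 0 (complementary slackness).
The binding rows give the dual system: 1·y_coolant + 2·y_inspection = 6 and 6·y_coolant + 5·y_inspection = 29.
Solving: y_coolant = 4, y_inspection = 1.
Δz = y_coolant·Δb = 4 × (4) = 16, so new z* = 681 + 16 = 697.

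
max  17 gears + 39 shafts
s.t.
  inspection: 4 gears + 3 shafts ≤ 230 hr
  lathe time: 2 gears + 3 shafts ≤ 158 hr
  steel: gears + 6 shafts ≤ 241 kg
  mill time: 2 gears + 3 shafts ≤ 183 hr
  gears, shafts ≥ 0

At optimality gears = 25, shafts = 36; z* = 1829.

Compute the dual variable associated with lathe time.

7

Binding: lathe time and steel. Non-binding: inspection (22 unused), mill time (25 unused).
Since inspection, mill time are not tight, their duals are 0.
The binding rows give the dual system: 2·y_lathe time + 1·y_steel = 17 and 3·y_lathe time + 6·y_steel = 39.
This yields shadow prices y_lathe time = 7, y_steel = 3.
Shadow price of lathe time = 7.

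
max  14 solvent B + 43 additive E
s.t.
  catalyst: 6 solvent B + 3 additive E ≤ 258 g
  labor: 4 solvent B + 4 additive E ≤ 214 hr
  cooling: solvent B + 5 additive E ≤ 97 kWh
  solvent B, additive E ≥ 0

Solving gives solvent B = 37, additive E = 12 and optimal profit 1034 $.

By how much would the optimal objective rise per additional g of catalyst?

Check each constraint at x*: catalyst 258/258 (tight); labor 196/214 (slack 18); cooling 97/97 (tight).
Slack constraints have shadow price 0 (complementary slackness).
The binding rows give the dual system: 6·y_catalyst + 1·y_cooling = 14 and 3·y_catalyst + 5·y_cooling = 43.
→ y_catalyst = 1 and y_cooling = 8.
Shadow price of catalyst = 1.

1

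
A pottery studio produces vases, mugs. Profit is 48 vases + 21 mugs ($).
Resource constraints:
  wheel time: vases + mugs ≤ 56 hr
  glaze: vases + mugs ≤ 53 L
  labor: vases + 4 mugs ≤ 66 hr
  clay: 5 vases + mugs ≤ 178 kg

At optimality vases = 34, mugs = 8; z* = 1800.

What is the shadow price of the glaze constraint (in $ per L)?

Check each constraint at x*: wheel time 42/56 (slack 14); glaze 42/53 (slack 11); labor 66/66 (tight); clay 178/178 (tight).
By complementary slackness, y = 0 for the non-binding constraints.
Dual feasibility on the basic columns requires 1·y_labor + 5·y_clay = 48, 4·y_labor + 1·y_clay = 21.
This yields shadow prices y_labor = 3, y_clay = 9.
Shadow price of glaze = 0.

0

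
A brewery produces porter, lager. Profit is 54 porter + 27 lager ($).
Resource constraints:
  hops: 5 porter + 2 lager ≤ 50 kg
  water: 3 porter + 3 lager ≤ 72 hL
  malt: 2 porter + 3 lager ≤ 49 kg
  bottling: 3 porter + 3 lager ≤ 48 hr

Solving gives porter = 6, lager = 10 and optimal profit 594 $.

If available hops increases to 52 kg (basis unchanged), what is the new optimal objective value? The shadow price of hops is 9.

Δb = 2, so new z* = 594 + (9)·(2) = 594 + 18 = 612.

612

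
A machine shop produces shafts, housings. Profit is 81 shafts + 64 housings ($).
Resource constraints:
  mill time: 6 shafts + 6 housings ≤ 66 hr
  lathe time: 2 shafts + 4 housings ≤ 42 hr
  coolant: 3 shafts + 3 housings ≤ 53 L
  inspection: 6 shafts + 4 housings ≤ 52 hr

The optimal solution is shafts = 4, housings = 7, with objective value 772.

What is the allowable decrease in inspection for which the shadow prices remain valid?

6

Binding constraints: mill time, inspection. The basis is B = [[6,6],[6,4]] with det -12.
Per unit decrease in inspection, x* moves by d = (-0.5, 0.5).
The basis stays optimal until lathe time becomes binding; allowable decrease = 6 hr.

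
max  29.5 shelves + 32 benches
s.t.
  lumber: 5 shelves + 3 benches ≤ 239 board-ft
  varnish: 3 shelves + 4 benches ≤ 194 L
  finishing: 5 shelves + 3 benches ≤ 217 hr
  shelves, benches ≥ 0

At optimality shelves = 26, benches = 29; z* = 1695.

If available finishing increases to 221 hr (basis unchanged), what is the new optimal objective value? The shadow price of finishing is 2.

1703

Δb = 4, so new z* = 1695 + (2)·(4) = 1695 + 8 = 1703.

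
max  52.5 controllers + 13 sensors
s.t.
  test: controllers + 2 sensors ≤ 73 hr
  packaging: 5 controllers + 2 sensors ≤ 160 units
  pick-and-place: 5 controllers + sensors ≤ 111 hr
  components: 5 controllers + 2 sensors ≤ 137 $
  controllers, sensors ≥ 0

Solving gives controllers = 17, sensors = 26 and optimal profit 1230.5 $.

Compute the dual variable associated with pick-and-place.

8

Check each constraint at x*: test 69/73 (slack 4); packaging 137/160 (slack 23); pick-and-place 111/111 (tight); components 137/137 (tight).
By complementary slackness, y = 0 for the non-binding constraints.
The binding rows give the dual system: 5·y_pick-and-place + 5·y_components = 52.5 and 1·y_pick-and-place + 2·y_components = 13.
Solving: y_pick-and-place = 8, y_components = 2.5.
Shadow price of pick-and-place = 8.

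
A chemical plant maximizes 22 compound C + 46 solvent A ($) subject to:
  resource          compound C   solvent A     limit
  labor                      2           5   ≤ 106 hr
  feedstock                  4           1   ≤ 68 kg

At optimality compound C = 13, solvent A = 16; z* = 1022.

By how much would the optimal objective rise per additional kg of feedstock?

At the optimum: labor uses 106 of 106 (binding); feedstock uses 68 of 68 (binding).
Dual feasibility on the basic columns requires 2·y_labor + 4·y_feedstock = 22, 5·y_labor + 1·y_feedstock = 46.
→ y_labor = 9 and y_feedstock = 1.
Shadow price of feedstock = 1.

1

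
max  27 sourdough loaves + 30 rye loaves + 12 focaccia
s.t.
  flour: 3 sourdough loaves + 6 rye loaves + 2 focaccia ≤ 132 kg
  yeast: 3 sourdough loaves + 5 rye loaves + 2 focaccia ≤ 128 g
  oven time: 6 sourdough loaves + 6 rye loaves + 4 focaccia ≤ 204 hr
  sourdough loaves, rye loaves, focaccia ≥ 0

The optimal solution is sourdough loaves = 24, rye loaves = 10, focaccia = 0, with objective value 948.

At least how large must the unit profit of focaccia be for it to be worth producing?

18

Binding: flour and oven time. Non-binding: yeast (6 unused).
By complementary slackness, y = 0 for the non-binding constraint.
The binding rows give the dual system: 3·y_flour + 6·y_oven time = 27 and 6·y_flour + 6·y_oven time = 30.
→ y_flour = 1 and y_oven time = 4.
focaccia enters the basis when its profit ≥ yᵀa₃ = 1·2 + 4·4 = 18.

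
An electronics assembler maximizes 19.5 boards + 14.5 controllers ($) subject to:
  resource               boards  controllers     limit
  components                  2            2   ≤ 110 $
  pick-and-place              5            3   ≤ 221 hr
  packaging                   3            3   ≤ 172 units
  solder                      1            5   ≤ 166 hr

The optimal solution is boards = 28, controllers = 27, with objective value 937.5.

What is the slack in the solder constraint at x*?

3

solder used = 1·28 + 5·27 = 163; slack = 166 − 163 = 3.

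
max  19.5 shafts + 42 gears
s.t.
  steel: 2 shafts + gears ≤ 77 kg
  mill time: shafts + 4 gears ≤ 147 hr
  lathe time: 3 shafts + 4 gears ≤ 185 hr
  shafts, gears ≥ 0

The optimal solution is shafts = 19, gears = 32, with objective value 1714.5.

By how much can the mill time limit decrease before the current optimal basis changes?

11.2

Binding constraints: mill time, lathe time. The basis is B = [[1,4],[3,4]] with det -8.
Per unit decrease in mill time, x* moves by d = (0.5, -0.375).
The basis stays optimal until steel becomes binding; allowable decrease = 11.2 hr.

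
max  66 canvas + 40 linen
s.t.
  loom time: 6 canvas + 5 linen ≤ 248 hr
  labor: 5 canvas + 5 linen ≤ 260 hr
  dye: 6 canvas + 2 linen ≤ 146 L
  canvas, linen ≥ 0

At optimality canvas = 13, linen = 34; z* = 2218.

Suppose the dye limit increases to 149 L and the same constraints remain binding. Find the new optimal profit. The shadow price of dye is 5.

2233

Δb = 3, so new z* = 2218 + (5)·(3) = 2218 + 15 = 2233.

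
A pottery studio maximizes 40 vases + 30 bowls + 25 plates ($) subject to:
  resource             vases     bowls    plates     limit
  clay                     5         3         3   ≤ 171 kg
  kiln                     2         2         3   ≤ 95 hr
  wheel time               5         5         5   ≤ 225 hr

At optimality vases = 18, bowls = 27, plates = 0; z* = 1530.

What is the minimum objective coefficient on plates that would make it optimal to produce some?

30

Check each constraint at x*: clay 171/171 (tight); kiln 90/95 (slack 5); wheel time 225/225 (tight).
Slack constraints have shadow price 0 (complementary slackness).
From A_Bᵀ y = c: 5·y_clay + 5·y_wheel time = 40; 3·y_clay + 5·y_wheel time = 30.
This yields shadow prices y_clay = 5, y_wheel time = 3.
plates enters the basis when its profit ≥ yᵀa₃ = 5·3 + 3·5 = 30.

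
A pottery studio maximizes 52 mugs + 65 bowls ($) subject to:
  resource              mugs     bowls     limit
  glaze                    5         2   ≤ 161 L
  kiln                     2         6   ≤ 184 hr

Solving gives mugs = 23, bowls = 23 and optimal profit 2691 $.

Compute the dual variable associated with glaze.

7

Check each constraint at x*: glaze 161/161 (tight); kiln 184/184 (tight).
From A_Bᵀ y = c: 5·y_glaze + 2·y_kiln = 52; 2·y_glaze + 6·y_kiln = 65.
This yields shadow prices y_glaze = 7, y_kiln = 8.5.
Shadow price of glaze = 7.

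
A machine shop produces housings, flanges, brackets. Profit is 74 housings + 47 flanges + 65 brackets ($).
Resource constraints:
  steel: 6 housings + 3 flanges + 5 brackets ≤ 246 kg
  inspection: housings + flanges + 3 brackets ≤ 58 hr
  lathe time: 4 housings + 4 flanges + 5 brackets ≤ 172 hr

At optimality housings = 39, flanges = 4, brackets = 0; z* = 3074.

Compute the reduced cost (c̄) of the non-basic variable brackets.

Binding: steel and lathe time. Non-binding: inspection (15 unused).
Slack constraints have shadow price 0 (complementary slackness).
Dual feasibility on the basic columns requires 6·y_steel + 4·y_lathe time = 74, 3·y_steel + 4·y_lathe time = 47.
This yields shadow prices y_steel = 9, y_lathe time = 5.
Reduced cost of brackets: c₃ − yᵀa₃ = 65 − (9·5 + 5·5) = 65 − 70 = -5.

-5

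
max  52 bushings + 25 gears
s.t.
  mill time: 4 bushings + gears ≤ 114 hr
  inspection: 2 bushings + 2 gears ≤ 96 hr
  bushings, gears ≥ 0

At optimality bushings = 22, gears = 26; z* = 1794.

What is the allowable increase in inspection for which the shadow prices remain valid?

132

Binding constraints: mill time, inspection. The basis is B = [[4,1],[2,2]] with det 6.
Per unit increase in inspection, x* moves by d = (-0.1667, 0.6667).
The basis stays optimal until bushings reaches 0; allowable increase = 132 hr.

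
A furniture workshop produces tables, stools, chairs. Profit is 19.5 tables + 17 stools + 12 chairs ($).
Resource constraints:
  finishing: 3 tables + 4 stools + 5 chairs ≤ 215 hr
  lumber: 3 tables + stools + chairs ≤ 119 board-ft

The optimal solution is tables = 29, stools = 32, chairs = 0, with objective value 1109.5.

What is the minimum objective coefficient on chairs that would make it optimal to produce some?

Both finishing and lumber are binding at x*.
From A_Bᵀ y = c: 3·y_finishing + 3·y_lumber = 19.5; 4·y_finishing + 1·y_lumber = 17.
Solving: y_finishing = 3.5, y_lumber = 3.
chairs enters the basis when its profit ≥ yᵀa₃ = 3.5·5 + 3·1 = 20.5.

20.5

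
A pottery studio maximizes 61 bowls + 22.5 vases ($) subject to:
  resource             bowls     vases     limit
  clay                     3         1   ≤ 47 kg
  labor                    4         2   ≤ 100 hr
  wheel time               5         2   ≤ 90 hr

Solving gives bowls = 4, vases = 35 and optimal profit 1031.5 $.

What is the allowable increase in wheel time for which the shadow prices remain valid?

4

Binding constraints: clay, wheel time. The basis is B = [[3,1],[5,2]] with det 1.
Per unit increase in wheel time, x* moves by d = (-1, 3).
The basis stays optimal until bowls reaches 0; allowable increase = 4 hr.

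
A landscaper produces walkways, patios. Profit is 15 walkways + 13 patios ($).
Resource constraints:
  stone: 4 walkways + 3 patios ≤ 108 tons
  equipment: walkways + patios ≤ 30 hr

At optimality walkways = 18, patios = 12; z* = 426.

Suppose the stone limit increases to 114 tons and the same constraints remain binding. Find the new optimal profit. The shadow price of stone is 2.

438

Δb = 6, so new z* = 426 + (2)·(6) = 426 + 12 = 438.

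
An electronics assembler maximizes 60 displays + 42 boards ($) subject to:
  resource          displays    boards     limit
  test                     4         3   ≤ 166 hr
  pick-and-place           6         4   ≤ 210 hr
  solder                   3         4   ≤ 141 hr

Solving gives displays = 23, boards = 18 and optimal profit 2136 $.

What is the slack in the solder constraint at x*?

0

solder used = 3·23 + 4·18 = 141; slack = 141 − 141 = 0.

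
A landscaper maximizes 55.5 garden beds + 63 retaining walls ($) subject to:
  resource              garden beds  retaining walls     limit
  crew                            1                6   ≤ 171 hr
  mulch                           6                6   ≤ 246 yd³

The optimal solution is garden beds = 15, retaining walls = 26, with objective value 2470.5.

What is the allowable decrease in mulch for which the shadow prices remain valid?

Binding constraints: crew, mulch. The basis is B = [[1,6],[6,6]] with det -30.
Per unit decrease in mulch, x* moves by d = (-0.2, 0.0333).
The basis stays optimal until garden beds reaches 0; allowable decrease = 75 yd³.

75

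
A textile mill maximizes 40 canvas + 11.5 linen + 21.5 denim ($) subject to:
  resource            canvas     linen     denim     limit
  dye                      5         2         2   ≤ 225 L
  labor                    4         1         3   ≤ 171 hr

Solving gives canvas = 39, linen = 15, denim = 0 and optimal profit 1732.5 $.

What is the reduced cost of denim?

-5

At the optimum: dye uses 225 of 225 (binding); labor uses 171 of 171 (binding).
The binding rows give the dual system: 5·y_dye + 4·y_labor = 40 and 2·y_dye + 1·y_labor = 11.5.
→ y_dye = 2 and y_labor = 7.5.
Reduced cost of denim: c₃ − yᵀa₃ = 21.5 − (2·2 + 7.5·3) = 21.5 − 26.5 = -5.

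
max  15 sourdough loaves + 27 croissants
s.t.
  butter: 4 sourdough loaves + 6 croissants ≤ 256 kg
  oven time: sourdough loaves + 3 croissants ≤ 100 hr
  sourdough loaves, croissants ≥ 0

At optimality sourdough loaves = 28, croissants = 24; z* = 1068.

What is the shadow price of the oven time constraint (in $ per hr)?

3

Check each constraint at x*: butter 256/256 (tight); oven time 100/100 (tight).
From A_Bᵀ y = c: 4·y_butter + 1·y_oven time = 15; 6·y_butter + 3·y_oven time = 27.
→ y_butter = 3 and y_oven time = 3.
Shadow price of oven time = 3.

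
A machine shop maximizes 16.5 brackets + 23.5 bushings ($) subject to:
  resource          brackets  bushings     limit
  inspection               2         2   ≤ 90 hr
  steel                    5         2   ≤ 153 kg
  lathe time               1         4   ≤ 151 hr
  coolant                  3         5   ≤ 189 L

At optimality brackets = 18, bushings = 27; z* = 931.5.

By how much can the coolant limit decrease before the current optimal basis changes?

Binding constraints: inspection, coolant. The basis is B = [[2,2],[3,5]] with det 4.
Per unit decrease in coolant, x* moves by d = (0.5, -0.5).
The basis stays optimal until steel becomes binding; allowable decrease = 6 L.

6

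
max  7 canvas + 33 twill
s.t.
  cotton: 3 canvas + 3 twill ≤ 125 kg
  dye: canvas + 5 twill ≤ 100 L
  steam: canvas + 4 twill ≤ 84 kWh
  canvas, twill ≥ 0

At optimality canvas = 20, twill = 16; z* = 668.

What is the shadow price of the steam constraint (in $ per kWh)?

Binding: dye and steam. Non-binding: cotton (17 unused).
Since cotton is not tight, its dual is 0.
From A_Bᵀ y = c: 1·y_dye + 1·y_steam = 7; 5·y_dye + 4·y_steam = 33.
→ y_dye = 5 and y_steam = 2.
Shadow price of steam = 2.

2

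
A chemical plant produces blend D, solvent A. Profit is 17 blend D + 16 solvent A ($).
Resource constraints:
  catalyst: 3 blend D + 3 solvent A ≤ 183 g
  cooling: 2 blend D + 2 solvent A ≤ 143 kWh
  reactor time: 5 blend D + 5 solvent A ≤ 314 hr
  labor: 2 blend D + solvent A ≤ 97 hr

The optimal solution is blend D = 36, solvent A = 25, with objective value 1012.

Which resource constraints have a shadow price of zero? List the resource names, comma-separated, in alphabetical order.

cooling, reactor time

catalyst: 183/183 (binding)
cooling: 122/143 (slack 21)
reactor time: 305/314 (slack 9)
labor: 97/97 (binding)
By complementary slackness, a constraint with positive slack has shadow price 0 → cooling, reactor time.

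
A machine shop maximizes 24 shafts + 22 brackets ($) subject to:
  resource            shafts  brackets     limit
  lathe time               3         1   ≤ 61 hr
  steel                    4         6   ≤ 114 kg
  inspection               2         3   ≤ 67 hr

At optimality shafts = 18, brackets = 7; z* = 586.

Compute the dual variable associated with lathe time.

Binding: lathe time and steel. Non-binding: inspection (10 unused).
By complementary slackness, y = 0 for the non-binding constraint.
Dual feasibility on the basic columns requires 3·y_lathe time + 4·y_steel = 24, 1·y_lathe time + 6·y_steel = 22.
This yields shadow prices y_lathe time = 4, y_steel = 3.
Shadow price of lathe time = 4.

4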